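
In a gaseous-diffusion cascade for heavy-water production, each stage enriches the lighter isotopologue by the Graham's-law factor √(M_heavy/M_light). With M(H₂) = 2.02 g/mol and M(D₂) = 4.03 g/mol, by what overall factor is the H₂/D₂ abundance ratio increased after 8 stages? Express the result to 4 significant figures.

The single-stage factor is √(M_heavy/M_light), so 8 stages give [√(4.03/2.02)]^8 = (4.03/2.02)^(8/2).
= 1.99505^4 = 15.84.

15.84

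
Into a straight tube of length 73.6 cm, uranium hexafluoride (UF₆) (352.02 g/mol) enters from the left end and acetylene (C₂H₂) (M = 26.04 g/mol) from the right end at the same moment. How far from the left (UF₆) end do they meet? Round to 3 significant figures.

15.7 cm

The fronts meet when d_UF₆ + d_C₂H₂ = L with d_UF₆/d_C₂H₂ = √(M_C₂H₂/M_UF₆) (Graham's law). Here √(M_C₂H₂/M_UF₆) = √(26.04/352.02) = 0.2720.
With d_UF₆ + d_C₂H₂ = 73.6 cm, d_C₂H₂ = 73.6/(1 + 0.2720) = 57.86 cm.
d_UF₆ = 73.6 − 57.86 = 15.7 cm.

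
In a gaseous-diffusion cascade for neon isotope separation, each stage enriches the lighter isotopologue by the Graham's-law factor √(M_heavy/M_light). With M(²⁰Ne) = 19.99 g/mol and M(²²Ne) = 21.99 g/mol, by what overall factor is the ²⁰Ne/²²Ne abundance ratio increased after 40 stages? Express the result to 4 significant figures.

Overall factor = α^40 with α = √(21.99/19.99), i.e. (21.99/19.99)^(40/2).
= 1.10005^20 = 6.734.

6.734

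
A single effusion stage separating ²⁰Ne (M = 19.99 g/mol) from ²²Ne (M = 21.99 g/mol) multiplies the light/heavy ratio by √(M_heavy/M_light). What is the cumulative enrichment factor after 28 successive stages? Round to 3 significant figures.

Each stage multiplies the ratio by α = √(21.99/19.99), so after 28 stages the overall factor is α^28 = (21.99/19.99)^(28/2).
= 1.10005^14 = 3.80.

3.80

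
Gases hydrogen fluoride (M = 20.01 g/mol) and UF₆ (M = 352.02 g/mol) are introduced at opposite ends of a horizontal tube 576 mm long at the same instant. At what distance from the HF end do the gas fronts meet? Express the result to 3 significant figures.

The fronts meet when d_HF + d_UF₆ = L with d_HF/d_UF₆ = √(M_UF₆/M_HF) (Graham's law). Here √(M_UF₆/M_HF) = √(352.02/20.01) = 4.194.
With d_HF + d_UF₆ = 576 mm, d_UF₆ = 576/(1 + 4.194) = 110.9 mm.
d_HF = 576 − 110.9 = 465 mm.

465 mm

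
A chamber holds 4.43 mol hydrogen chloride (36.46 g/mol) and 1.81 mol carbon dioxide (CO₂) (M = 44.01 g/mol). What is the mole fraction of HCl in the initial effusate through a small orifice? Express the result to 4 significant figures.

Each component's effusion rate ∝ (its partial pressure)·(1/√M) ∝ n_i/√M_i.
So x_HCl in the escaping gas = (n_HCl/√M_HCl) / Σ(n_i/√M_i)
= (4.43/√36.46) / (4.43/√36.46 + 1.81/√44.01) = 0.7337/(0.7337 + 0.2728) = 0.7289.

0.7289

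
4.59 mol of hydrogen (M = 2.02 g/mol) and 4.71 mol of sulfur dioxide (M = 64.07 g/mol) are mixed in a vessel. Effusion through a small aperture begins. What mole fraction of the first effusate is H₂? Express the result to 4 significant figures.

Rate_i ∝ x_i/√M_i (Graham's law weighted by mole fraction), so the effusate composition follows n_i/√M_i.
So x_H₂ in the escaping gas = (n_H₂/√M_H₂) / Σ(n_i/√M_i)
= (4.59/√2.02) / (4.59/√2.02 + 4.71/√64.07) = 3.230/(3.230 + 0.5884) = 0.8459.

0.8459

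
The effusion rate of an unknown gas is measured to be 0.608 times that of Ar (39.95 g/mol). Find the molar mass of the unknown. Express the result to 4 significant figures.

108.1 g/mol

By Graham's law, rate_X/rate_Ar = √(M_Ar/M_X).
0.608 = √(39.95/M_X)
M_X = 39.95 / 0.608² = 39.95 / 0.3697 = 108.1 g/mol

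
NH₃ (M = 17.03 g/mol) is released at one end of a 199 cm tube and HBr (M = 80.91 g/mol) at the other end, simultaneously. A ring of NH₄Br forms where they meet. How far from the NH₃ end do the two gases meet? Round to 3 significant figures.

In equal time, each gas travels a distance ∝ its rate ∝ 1/√M, so d_NH₃/d_HBr = √(M_HBr/M_NH₃) = √(80.91/17.03) = 2.180.
With d_NH₃ + d_HBr = 199 cm, d_HBr = 199/(1 + 2.180) = 62.58 cm.
d_NH₃ = 199 − 62.58 = 136 cm.

136 cm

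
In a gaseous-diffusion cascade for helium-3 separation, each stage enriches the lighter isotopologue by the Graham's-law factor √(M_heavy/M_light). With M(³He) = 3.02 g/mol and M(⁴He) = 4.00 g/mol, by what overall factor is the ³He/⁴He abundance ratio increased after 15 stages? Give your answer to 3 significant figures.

8.23

Each stage multiplies the ratio by α = √(4.00/3.02), so after 15 stages the overall factor is α^15 = (4.00/3.02)^(15/2).
= 1.32450^(15/2) = 8.23.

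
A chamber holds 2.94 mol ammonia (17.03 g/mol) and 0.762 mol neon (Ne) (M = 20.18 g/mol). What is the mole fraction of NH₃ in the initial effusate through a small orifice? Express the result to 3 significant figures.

The effusion rate of species i is ∝ p_i/√M_i ∝ n_i/√M_i.
x_NH₃(eff) = (n_NH₃/√M_NH₃) / (n_NH₃/√M_NH₃ + n_Ne/√M_Ne)
= (2.94/√17.03) / (2.94/√17.03 + 0.762/√20.18) = 0.7124/(0.7124 + 0.1696) = 0.808.

0.808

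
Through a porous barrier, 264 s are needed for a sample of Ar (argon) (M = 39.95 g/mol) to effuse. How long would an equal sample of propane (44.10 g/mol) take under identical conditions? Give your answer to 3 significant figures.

By Graham's law, t_C₃H₈/t_Ar = √(M_C₃H₈/M_Ar) = √(44.10/39.95) = √1.104 = 1.051.
So the time for C₃H₈ is 264 × 1.051 = 277 s.

277 s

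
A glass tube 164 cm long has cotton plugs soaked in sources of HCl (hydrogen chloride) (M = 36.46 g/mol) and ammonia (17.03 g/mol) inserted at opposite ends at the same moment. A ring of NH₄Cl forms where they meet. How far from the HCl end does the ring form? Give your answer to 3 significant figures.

In equal time, each gas travels a distance ∝ its rate ∝ 1/√M, so d_HCl/d_NH₃ = √(M_NH₃/M_HCl) = √(17.03/36.46) = 0.6834.
With d_HCl + d_NH₃ = 164 cm, d_NH₃ = 164/(1 + 0.6834) = 97.42 cm.
d_HCl = 164 − 97.42 = 66.6 cm.

66.6 cm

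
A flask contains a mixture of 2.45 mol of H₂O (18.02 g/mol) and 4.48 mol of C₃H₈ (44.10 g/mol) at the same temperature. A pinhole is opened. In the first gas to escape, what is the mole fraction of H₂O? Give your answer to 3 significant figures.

0.461

Rate_i ∝ x_i/√M_i (Graham's law weighted by mole fraction), so the effusate composition follows n_i/√M_i.
So x_H₂O in the escaping gas = (n_H₂O/√M_H₂O) / Σ(n_i/√M_i)
= (2.45/√18.02) / (2.45/√18.02 + 4.48/√44.10) = 0.5771/(0.5771 + 0.6746) = 0.461.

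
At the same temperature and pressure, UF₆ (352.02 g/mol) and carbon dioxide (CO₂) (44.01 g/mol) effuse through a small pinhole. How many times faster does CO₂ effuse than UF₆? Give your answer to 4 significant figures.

2.828

From Graham's law, rate_CO₂/rate_UF₆ = √(M_UF₆/M_CO₂) = √(352.02/44.01) = √7.999 = 2.828.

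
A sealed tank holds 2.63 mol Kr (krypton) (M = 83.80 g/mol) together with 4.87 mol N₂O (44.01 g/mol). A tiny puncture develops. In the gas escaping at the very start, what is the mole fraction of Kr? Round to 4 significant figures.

The effusion rate of species i is ∝ p_i/√M_i ∝ n_i/√M_i.
Mole fraction of Kr in the effusate = (n_Kr/√M_Kr) / (n_Kr/√M_Kr + n_N₂O/√M_N₂O)
= (2.63/√83.80) / (2.63/√83.80 + 4.87/√44.01) = 0.2873/(0.2873 + 0.7341) = 0.2813.

0.2813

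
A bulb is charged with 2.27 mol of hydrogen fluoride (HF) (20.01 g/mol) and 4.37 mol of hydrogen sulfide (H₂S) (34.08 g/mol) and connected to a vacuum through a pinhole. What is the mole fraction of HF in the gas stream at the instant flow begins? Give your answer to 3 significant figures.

0.404

Rate_i ∝ x_i/√M_i (Graham's law weighted by mole fraction), so the effusate composition follows n_i/√M_i.
x_HF(eff) = (n_HF/√M_HF) / (n_HF/√M_HF + n_H₂S/√M_H₂S)
= (2.27/√20.01) / (2.27/√20.01 + 4.37/√34.08) = 0.5075/(0.5075 + 0.7486) = 0.404.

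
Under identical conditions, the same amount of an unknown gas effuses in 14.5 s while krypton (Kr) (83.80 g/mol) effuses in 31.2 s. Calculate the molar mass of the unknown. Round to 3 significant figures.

Using Graham's law: t_X/t_Kr = √(M_X/M_Kr).
14.5/31.2 = 0.4647 = √(M_X/83.80)
M_X = 83.80 × 0.4647² = 83.80 × 0.2160 = 18.1 g/mol

18.1 g/mol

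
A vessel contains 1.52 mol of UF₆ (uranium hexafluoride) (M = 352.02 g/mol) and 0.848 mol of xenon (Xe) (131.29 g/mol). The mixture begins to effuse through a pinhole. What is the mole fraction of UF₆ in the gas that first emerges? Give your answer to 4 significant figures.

0.5226

Rate_i ∝ x_i/√M_i (Graham's law weighted by mole fraction), so the effusate composition follows n_i/√M_i.
Mole fraction of UF₆ in the effusate = (n_UF₆/√M_UF₆) / (n_UF₆/√M_UF₆ + n_Xe/√M_Xe)
= (1.52/√352.02) / (1.52/√352.02 + 0.848/√131.29) = 0.08101/(0.08101 + 0.07401) = 0.5226.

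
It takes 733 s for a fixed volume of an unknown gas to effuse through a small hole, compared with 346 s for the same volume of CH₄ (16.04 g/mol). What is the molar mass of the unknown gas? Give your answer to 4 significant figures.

71.99 g/mol

By Graham's law, t_X/t_CH₄ = √(M_X/M_CH₄).
733/346 = 2.118 = √(M_X/16.04)
M_X = 16.04 × 2.118² = 16.04 × 4.488 = 71.99 g/mol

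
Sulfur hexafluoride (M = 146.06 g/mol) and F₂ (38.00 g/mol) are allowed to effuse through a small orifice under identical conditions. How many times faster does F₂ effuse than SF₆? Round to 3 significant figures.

Using Graham's law: rate_F₂/rate_SF₆ = √(M_SF₆/M_F₂) = √(146.06/38.00) = √3.844 = 1.96.

1.96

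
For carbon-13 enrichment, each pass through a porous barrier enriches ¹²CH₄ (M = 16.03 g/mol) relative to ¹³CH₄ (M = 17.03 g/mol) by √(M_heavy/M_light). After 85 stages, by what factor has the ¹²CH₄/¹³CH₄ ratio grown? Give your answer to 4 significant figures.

After 85 stages the ratio has grown by (√(17.03/16.03))^85 = (17.03/16.03)^(85/2).
= 1.06238^(85/2) = 13.09.

13.09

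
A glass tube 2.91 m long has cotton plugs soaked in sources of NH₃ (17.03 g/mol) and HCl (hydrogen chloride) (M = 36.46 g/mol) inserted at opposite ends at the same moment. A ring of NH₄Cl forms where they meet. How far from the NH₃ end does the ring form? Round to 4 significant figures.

Graham's law gives d_NH₃/d_HCl = rate_NH₃/rate_HCl = √(M_HCl/M_NH₃) = √(36.46/17.03) = 1.463.
With d_NH₃ + d_HCl = 2.91 m, d_HCl = 2.91/(1 + 1.463) = 1.181 m.
d_NH₃ = 2.91 − 1.181 = 1.729 m.

1.729 m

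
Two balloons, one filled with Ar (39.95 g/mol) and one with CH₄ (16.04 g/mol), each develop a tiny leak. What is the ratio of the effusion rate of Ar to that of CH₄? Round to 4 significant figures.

0.6336

Graham's law gives rate_Ar/rate_CH₄ = √(M_CH₄/M_Ar) = √(16.04/39.95) = √0.4015 = 0.6336.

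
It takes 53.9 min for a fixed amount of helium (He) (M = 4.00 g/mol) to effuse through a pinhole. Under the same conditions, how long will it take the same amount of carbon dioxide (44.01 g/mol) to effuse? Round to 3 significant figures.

179 min

Since effusion rate ∝ 1/√M, t_CO₂/t_He = √(M_CO₂/M_He) = √(44.01/4.00) = √11.00 = 3.317.
So the time for CO₂ is 53.9 × 3.317 = 179 min.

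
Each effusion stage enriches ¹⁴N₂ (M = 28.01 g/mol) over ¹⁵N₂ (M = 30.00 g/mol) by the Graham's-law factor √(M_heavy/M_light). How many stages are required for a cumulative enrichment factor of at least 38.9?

107

Single-stage factor α = √(30.00/28.01), so ln α = ½ ln(1.07105) = 0.03432.
Need α^N ≥ 38.9 ⇒ N ≥ ln(38.9) / ln α = 3.661 / 0.03432 = 106.68.
Rounding up, N = 107 stages.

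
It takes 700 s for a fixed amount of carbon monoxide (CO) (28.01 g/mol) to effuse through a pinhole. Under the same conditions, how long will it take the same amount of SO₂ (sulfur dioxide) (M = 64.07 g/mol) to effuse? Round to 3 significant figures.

1060 s

By Graham's law, t_SO₂/t_CO = √(M_SO₂/M_CO) = √(64.07/28.01) = √2.287 = 1.512.
So the time for SO₂ is 700 × 1.512 = 1060 s.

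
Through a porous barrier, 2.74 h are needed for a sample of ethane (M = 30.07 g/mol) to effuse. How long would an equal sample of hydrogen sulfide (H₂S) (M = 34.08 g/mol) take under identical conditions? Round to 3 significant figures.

Graham's law gives t_H₂S/t_C₂H₆ = √(M_H₂S/M_C₂H₆) = √(34.08/30.07) = √1.133 = 1.065.
So the time for H₂S is 2.74 × 1.065 = 2.92 h.

2.92 h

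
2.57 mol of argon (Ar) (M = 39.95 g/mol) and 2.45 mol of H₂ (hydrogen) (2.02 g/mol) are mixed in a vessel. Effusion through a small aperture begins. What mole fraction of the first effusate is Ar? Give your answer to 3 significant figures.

0.191

Effusion rate of each component ∝ n_i/√M_i (partial pressure × 1/√M).
Mole fraction of Ar in the effusate = (n_Ar/√M_Ar) / (n_Ar/√M_Ar + n_H₂/√M_H₂)
= (2.57/√39.95) / (2.57/√39.95 + 2.45/√2.02) = 0.4066/(0.4066 + 1.724) = 0.191.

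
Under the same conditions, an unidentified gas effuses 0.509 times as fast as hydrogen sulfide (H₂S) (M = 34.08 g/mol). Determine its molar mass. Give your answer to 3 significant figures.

132 g/mol

By Graham's law, rate_X/rate_H₂S = √(M_H₂S/M_X).
0.509 = √(34.08/M_X)
M_X = 34.08 / 0.509² = 34.08 / 0.2591 = 132 g/mol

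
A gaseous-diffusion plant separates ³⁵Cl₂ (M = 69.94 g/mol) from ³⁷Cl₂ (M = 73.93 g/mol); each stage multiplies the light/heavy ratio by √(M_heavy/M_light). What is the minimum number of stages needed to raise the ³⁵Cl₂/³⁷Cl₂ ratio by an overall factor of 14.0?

96

With α = √(73.93/69.94) per stage, ln α = ½ ln(1.05705) = 0.02774.
Need α^N ≥ 14.0 ⇒ N ≥ ln(14.0) / ln α = 2.639 / 0.02774 = 95.13.
Minimum whole number of stages: N = 96.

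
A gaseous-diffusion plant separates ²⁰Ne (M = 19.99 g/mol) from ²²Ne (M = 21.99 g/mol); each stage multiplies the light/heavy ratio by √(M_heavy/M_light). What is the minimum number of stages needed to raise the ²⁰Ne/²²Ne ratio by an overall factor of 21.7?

65

With α = √(21.99/19.99) per stage, ln α = ½ ln(1.10005) = 0.04768.
Need α^N ≥ 21.7 ⇒ N ≥ ln(21.7) / ln α = 3.077 / 0.04768 = 64.54.
Minimum whole number of stages: N = 65.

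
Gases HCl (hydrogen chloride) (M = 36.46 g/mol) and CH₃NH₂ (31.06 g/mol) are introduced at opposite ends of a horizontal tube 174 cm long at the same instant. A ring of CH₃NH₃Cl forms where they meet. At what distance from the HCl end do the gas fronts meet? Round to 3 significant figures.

Graham's law gives d_HCl/d_CH₃NH₂ = rate_HCl/rate_CH₃NH₂ = √(M_CH₃NH₂/M_HCl) = √(31.06/36.46) = 0.9230.
With d_HCl + d_CH₃NH₂ = 174 cm, d_CH₃NH₂ = 174/(1 + 0.9230) = 90.48 cm.
d_HCl = 174 − 90.48 = 83.5 cm.

83.5 cm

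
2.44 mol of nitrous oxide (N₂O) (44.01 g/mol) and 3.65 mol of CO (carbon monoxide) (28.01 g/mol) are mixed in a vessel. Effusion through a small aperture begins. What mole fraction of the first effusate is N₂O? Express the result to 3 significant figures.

Effusion rate of each component ∝ n_i/√M_i (partial pressure × 1/√M).
So x_N₂O in the escaping gas = (n_N₂O/√M_N₂O) / Σ(n_i/√M_i)
= (2.44/√44.01) / (2.44/√44.01 + 3.65/√28.01) = 0.3678/(0.3678 + 0.6897) = 0.348.

0.348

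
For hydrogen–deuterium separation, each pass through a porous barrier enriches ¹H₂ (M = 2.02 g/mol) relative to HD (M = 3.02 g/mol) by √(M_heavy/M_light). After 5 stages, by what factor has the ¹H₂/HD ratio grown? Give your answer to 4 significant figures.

Each stage multiplies the ratio by α = √(3.02/2.02), so after 5 stages the overall factor is α^5 = (3.02/2.02)^(5/2).
= 1.49505^(5/2) = 2.733.

2.733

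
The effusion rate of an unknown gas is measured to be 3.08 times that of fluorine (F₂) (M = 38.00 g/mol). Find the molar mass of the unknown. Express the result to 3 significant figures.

By Graham's law, rate_X/rate_F₂ = √(M_F₂/M_X).
3.08 = √(38.00/M_X)
M_X = 38.00 / 3.08² = 38.00 / 9.486 = 4.01 g/mol

4.01 g/mol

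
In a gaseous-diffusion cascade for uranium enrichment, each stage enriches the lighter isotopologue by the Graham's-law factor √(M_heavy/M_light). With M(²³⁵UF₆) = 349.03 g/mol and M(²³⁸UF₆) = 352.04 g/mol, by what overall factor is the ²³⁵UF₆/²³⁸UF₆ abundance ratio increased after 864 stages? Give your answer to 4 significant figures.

Overall factor = α^864 with α = √(352.04/349.03), i.e. (352.04/349.03)^(864/2).
= 1.00862^432 = 40.84.

40.84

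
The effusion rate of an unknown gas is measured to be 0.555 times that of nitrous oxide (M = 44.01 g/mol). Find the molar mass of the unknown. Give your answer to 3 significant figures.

Using Graham's law: rate_X/rate_N₂O = √(M_N₂O/M_X).
0.555 = √(44.01/M_X)
M_X = 44.01 / 0.555² = 44.01 / 0.3080 = 143 g/mol

143 g/mol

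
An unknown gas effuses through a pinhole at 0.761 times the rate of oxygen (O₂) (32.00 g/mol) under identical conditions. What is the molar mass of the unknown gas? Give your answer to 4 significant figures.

55.26 g/mol

Using Graham's law: rate_X/rate_O₂ = √(M_O₂/M_X).
0.761 = √(32.00/M_X)
M_X = 32.00 / 0.761² = 32.00 / 0.5791 = 55.26 g/mol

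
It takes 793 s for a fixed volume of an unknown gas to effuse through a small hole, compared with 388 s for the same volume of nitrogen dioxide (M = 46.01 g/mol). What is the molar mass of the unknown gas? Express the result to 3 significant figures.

192 g/mol

From Graham's law, t_X/t_NO₂ = √(M_X/M_NO₂).
793/388 = 2.044 = √(M_X/46.01)
M_X = 46.01 × 2.044² = 46.01 × 4.177 = 192 g/mol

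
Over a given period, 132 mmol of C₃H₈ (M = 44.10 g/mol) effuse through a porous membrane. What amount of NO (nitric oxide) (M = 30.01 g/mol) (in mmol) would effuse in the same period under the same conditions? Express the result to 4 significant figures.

160.0 mmol

By Graham's law, rate_NO/rate_C₃H₈ = √(M_C₃H₈/M_NO) = √(44.10/30.01) = √1.470 = 1.212.
So the amount for NO is 132 × 1.212 = 160.0 mmol.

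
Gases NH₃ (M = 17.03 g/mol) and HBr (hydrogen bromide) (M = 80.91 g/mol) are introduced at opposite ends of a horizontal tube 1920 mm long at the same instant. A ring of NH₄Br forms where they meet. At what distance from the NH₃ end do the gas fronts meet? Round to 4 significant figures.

The fronts meet when d_NH₃ + d_HBr = L with d_NH₃/d_HBr = √(M_HBr/M_NH₃) (Graham's law). Here √(M_HBr/M_NH₃) = √(80.91/17.03) = 2.180.
With d_NH₃ + d_HBr = 1920 mm, d_HBr = 1920/(1 + 2.180) = 603.8 mm.
d_NH₃ = 1920 − 603.8 = 1316 mm.

1316 mm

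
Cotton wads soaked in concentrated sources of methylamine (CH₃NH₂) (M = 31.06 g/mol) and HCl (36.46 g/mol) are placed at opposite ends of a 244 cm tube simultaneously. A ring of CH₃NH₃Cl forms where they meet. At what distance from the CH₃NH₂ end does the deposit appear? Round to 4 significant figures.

126.9 cm

Graham's law gives d_CH₃NH₂/d_HCl = rate_CH₃NH₂/rate_HCl = √(M_HCl/M_CH₃NH₂) = √(36.46/31.06) = 1.083.
With d_CH₃NH₂ + d_HCl = 244 cm, d_HCl = 244/(1 + 1.083) = 117.1 cm.
d_CH₃NH₂ = 244 − 117.1 = 126.9 cm.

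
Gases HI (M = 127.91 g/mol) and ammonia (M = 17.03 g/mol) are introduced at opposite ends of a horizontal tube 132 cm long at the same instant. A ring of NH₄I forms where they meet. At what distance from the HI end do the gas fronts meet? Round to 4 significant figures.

35.29 cm

Graham's law gives d_HI/d_NH₃ = rate_HI/rate_NH₃ = √(M_NH₃/M_HI) = √(17.03/127.91) = 0.3649.
With d_HI + d_NH₃ = 132 cm, d_NH₃ = 132/(1 + 0.3649) = 96.71 cm.
d_HI = 132 − 96.71 = 35.29 cm.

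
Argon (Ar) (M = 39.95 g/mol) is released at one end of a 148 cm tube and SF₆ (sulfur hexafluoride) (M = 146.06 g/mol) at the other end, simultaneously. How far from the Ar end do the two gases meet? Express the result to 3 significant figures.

97.2 cm

Graham's law gives d_Ar/d_SF₆ = rate_Ar/rate_SF₆ = √(M_SF₆/M_Ar) = √(146.06/39.95) = 1.912.
With d_Ar + d_SF₆ = 148 cm, d_SF₆ = 148/(1 + 1.912) = 50.82 cm.
d_Ar = 148 − 50.82 = 97.2 cm.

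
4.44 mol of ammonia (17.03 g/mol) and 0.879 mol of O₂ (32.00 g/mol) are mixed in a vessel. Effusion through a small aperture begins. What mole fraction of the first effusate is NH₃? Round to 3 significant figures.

0.874

Rate_i ∝ x_i/√M_i (Graham's law weighted by mole fraction), so the effusate composition follows n_i/√M_i.
So x_NH₃ in the escaping gas = (n_NH₃/√M_NH₃) / Σ(n_i/√M_i)
= (4.44/√17.03) / (4.44/√17.03 + 0.879/√32.00) = 1.076/(1.076 + 0.1554) = 0.874.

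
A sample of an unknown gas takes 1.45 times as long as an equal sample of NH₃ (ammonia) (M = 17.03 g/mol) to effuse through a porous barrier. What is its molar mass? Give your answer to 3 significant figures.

35.8 g/mol

Using Graham's law: t_X/t_NH₃ = √(M_X/M_NH₃).
1.45 = √(M_X/17.03)
M_X = 17.03 × 1.45² = 17.03 × 2.103 = 35.8 g/mol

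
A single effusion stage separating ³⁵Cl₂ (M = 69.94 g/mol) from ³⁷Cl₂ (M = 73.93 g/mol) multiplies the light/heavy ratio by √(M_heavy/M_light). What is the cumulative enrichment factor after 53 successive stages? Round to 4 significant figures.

Each stage multiplies the ratio by α = √(73.93/69.94), so after 53 stages the overall factor is α^53 = (73.93/69.94)^(53/2).
= 1.05705^(53/2) = 4.350.

4.350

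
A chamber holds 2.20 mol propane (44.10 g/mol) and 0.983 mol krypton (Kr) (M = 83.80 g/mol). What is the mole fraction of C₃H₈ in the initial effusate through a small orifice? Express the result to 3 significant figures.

Each component's effusion rate ∝ (its partial pressure)·(1/√M) ∝ n_i/√M_i.
x_C₃H₈(eff) = (n_C₃H₈/√M_C₃H₈) / (n_C₃H₈/√M_C₃H₈ + n_Kr/√M_Kr)
= (2.20/√44.10) / (2.20/√44.10 + 0.983/√83.80) = 0.3313/(0.3313 + 0.1074) = 0.755.

0.755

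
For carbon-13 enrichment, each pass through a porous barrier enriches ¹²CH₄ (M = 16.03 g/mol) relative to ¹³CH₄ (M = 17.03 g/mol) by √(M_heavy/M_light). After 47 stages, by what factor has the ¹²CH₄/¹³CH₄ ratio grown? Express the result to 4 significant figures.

4.146

Each stage multiplies the ratio by α = √(17.03/16.03), so after 47 stages the overall factor is α^47 = (17.03/16.03)^(47/2).
= 1.06238^(47/2) = 4.146.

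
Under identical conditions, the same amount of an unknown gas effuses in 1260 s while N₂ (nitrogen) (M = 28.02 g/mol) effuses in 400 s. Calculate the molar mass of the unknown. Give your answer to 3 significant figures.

278 g/mol

From Graham's law, t_X/t_N₂ = √(M_X/M_N₂).
1260/400 = 3.150 = √(M_X/28.02)
M_X = 28.02 × 3.150² = 28.02 × 9.922 = 278 g/mol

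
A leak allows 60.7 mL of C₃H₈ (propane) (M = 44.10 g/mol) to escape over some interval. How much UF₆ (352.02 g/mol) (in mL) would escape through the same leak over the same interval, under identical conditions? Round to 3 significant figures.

Using Graham's law: rate_UF₆/rate_C₃H₈ = √(M_C₃H₈/M_UF₆) = √(44.10/352.02) = √0.1253 = 0.3539.
So the volume for UF₆ is 60.7 × 0.3539 = 21.5 mL.

21.5 mL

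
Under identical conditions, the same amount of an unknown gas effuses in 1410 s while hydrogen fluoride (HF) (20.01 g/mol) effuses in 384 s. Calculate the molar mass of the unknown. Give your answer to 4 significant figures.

Using Graham's law: t_X/t_HF = √(M_X/M_HF).
1410/384 = 3.672 = √(M_X/20.01)
M_X = 20.01 × 3.672² = 20.01 × 13.48 = 269.8 g/mol

269.8 g/mol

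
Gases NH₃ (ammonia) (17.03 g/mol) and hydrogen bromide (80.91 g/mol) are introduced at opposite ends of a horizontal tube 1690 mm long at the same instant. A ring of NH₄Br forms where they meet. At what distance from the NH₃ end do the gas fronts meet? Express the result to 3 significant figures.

1160 mm

The fronts meet when d_NH₃ + d_HBr = L with d_NH₃/d_HBr = √(M_HBr/M_NH₃) (Graham's law). Here √(M_HBr/M_NH₃) = √(80.91/17.03) = 2.180.
With d_NH₃ + d_HBr = 1690 mm, d_HBr = 1690/(1 + 2.180) = 531.5 mm.
d_NH₃ = 1690 − 531.5 = 1160 mm.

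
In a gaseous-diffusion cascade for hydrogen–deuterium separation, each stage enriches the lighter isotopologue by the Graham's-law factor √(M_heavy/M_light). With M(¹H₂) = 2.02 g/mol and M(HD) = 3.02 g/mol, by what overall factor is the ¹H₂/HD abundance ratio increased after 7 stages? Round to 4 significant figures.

4.086

After 7 stages the ratio has grown by (√(3.02/2.02))^7 = (3.02/2.02)^(7/2).
= 1.49505^(7/2) = 4.086.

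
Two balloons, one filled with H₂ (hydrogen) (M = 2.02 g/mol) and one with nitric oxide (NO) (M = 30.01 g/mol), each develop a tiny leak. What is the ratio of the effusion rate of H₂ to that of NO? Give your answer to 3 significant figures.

3.85

Graham's law gives rate_H₂/rate_NO = √(M_NO/M_H₂) = √(30.01/2.02) = √14.86 = 3.85.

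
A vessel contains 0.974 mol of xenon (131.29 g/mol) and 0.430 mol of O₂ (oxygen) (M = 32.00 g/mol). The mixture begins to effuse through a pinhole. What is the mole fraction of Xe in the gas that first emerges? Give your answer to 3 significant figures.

Effusion rate of each component ∝ n_i/√M_i (partial pressure × 1/√M).
So x_Xe in the escaping gas = (n_Xe/√M_Xe) / Σ(n_i/√M_i)
= (0.974/√131.29) / (0.974/√131.29 + 0.430/√32.00) = 0.08500/(0.08500 + 0.07601) = 0.528.

0.528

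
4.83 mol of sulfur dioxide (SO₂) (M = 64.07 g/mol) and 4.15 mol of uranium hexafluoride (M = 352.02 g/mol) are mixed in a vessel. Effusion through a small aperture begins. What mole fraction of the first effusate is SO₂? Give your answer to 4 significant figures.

Rate_i ∝ x_i/√M_i (Graham's law weighted by mole fraction), so the effusate composition follows n_i/√M_i.
Mole fraction of SO₂ in the effusate = (n_SO₂/√M_SO₂) / (n_SO₂/√M_SO₂ + n_UF₆/√M_UF₆)
= (4.83/√64.07) / (4.83/√64.07 + 4.15/√352.02) = 0.6034/(0.6034 + 0.2212) = 0.7318.

0.7318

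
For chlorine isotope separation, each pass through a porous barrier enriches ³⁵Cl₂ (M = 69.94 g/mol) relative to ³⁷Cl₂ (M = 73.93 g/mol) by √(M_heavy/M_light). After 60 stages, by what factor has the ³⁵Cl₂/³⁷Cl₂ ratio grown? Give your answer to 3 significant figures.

5.28

Overall factor = α^60 with α = √(73.93/69.94), i.e. (73.93/69.94)^(60/2).
= 1.05705^30 = 5.28.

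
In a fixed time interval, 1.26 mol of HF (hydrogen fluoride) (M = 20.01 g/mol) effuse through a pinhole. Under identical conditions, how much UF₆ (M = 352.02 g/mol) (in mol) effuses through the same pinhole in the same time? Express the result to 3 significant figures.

Since effusion rate ∝ 1/√M, rate_UF₆/rate_HF = √(M_HF/M_UF₆) = √(20.01/352.02) = √0.05684 = 0.2384.
So the amount for UF₆ is 1.26 × 0.2384 = 0.300 mol.

0.300 mol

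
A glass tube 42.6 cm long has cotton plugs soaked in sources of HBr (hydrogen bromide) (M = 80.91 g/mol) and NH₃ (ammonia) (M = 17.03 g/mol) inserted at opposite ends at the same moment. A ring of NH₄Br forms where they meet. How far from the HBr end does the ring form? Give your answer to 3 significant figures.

Distances travelled in equal time are proportional to diffusion rates, so d_HBr/d_NH₃ = √(M_NH₃/M_HBr) = √(17.03/80.91) = 0.4588.
With d_HBr + d_NH₃ = 42.6 cm, d_NH₃ = 42.6/(1 + 0.4588) = 29.20 cm.
d_HBr = 42.6 − 29.20 = 13.4 cm.

13.4 cm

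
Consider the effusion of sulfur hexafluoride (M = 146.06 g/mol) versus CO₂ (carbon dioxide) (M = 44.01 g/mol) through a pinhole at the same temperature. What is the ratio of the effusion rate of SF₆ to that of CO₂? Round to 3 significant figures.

0.549

From Graham's law, rate_SF₆/rate_CO₂ = √(M_CO₂/M_SF₆) = √(44.01/146.06) = √0.3013 = 0.549.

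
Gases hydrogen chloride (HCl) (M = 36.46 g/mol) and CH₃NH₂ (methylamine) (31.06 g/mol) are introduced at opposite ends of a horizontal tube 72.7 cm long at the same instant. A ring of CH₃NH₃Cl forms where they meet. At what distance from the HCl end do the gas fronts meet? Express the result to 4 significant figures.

34.89 cm

The fronts meet when d_HCl + d_CH₃NH₂ = L with d_HCl/d_CH₃NH₂ = √(M_CH₃NH₂/M_HCl) (Graham's law). Here √(M_CH₃NH₂/M_HCl) = √(31.06/36.46) = 0.9230.
With d_HCl + d_CH₃NH₂ = 72.7 cm, d_CH₃NH₂ = 72.7/(1 + 0.9230) = 37.81 cm.
d_HCl = 72.7 − 37.81 = 34.89 cm.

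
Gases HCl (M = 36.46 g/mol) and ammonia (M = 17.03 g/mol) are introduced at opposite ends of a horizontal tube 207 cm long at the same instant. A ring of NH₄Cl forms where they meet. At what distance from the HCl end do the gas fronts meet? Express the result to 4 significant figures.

In equal time, each gas travels a distance ∝ its rate ∝ 1/√M, so d_HCl/d_NH₃ = √(M_NH₃/M_HCl) = √(17.03/36.46) = 0.6834.
With d_HCl + d_NH₃ = 207 cm, d_NH₃ = 207/(1 + 0.6834) = 123.0 cm.
d_HCl = 207 − 123.0 = 84.04 cm.

84.04 cm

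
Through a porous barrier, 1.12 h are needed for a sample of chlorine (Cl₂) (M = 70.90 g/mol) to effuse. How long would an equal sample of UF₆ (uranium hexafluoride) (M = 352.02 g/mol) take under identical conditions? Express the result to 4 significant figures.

2.496 h

Since effusion rate ∝ 1/√M, t_UF₆/t_Cl₂ = √(M_UF₆/M_Cl₂) = √(352.02/70.90) = √4.965 = 2.228.
So the time for UF₆ is 1.12 × 2.228 = 2.496 h.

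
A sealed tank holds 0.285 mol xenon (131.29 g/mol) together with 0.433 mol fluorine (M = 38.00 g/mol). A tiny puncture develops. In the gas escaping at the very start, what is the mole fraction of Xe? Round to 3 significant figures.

Effusion rate of each component ∝ n_i/√M_i (partial pressure × 1/√M).
So x_Xe in the escaping gas = (n_Xe/√M_Xe) / Σ(n_i/√M_i)
= (0.285/√131.29) / (0.285/√131.29 + 0.433/√38.00) = 0.02487/(0.02487 + 0.07024) = 0.262.

0.262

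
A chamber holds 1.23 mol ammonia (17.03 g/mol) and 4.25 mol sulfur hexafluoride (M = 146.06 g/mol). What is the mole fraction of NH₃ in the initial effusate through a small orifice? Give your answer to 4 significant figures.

Rate_i ∝ x_i/√M_i (Graham's law weighted by mole fraction), so the effusate composition follows n_i/√M_i.
So x_NH₃ in the escaping gas = (n_NH₃/√M_NH₃) / Σ(n_i/√M_i)
= (1.23/√17.03) / (1.23/√17.03 + 4.25/√146.06) = 0.2981/(0.2981 + 0.3517) = 0.4587.

0.4587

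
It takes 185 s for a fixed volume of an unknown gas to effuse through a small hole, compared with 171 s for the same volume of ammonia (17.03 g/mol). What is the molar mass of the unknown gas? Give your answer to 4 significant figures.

Using Graham's law: t_X/t_NH₃ = √(M_X/M_NH₃).
185/171 = 1.082 = √(M_X/17.03)
M_X = 17.03 × 1.082² = 17.03 × 1.170 = 19.93 g/mol

19.93 g/mol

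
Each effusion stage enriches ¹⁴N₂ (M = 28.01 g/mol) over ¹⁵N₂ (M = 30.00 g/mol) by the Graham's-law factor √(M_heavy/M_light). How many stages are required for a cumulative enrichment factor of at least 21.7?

90

Per stage α = (30.00/28.01)^(1/2) = 1.07105^0.5, giving ln α = 0.03432.
Need α^N ≥ 21.7 ⇒ N ≥ ln(21.7) / ln α = 3.077 / 0.03432 = 89.67.
Minimum whole number of stages: N = 90.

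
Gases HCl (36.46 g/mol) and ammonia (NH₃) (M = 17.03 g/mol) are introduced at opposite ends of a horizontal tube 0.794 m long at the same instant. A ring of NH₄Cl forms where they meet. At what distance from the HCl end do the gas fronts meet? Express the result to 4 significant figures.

In equal time, each gas travels a distance ∝ its rate ∝ 1/√M, so d_HCl/d_NH₃ = √(M_NH₃/M_HCl) = √(17.03/36.46) = 0.6834.
With d_HCl + d_NH₃ = 0.794 m, d_NH₃ = 0.794/(1 + 0.6834) = 0.4717 m.
d_HCl = 0.794 − 0.4717 = 0.3223 m.

0.3223 m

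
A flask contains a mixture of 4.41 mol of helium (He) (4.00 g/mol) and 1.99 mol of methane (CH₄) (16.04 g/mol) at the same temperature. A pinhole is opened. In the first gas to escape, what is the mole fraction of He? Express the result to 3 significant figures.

0.816

Effusion rate of each component ∝ n_i/√M_i (partial pressure × 1/√M).
x_He(eff) = (n_He/√M_He) / (n_He/√M_He + n_CH₄/√M_CH₄)
= (4.41/√4.00) / (4.41/√4.00 + 1.99/√16.04) = 2.205/(2.205 + 0.4969) = 0.816.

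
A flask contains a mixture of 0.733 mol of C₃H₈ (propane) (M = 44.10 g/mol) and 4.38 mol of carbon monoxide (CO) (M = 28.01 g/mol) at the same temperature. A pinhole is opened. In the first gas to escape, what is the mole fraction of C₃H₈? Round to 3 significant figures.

0.118

The effusion rate of species i is ∝ p_i/√M_i ∝ n_i/√M_i.
Mole fraction of C₃H₈ in the effusate = (n_C₃H₈/√M_C₃H₈) / (n_C₃H₈/√M_C₃H₈ + n_CO/√M_CO)
= (0.733/√44.10) / (0.733/√44.10 + 4.38/√28.01) = 0.1104/(0.1104 + 0.8276) = 0.118.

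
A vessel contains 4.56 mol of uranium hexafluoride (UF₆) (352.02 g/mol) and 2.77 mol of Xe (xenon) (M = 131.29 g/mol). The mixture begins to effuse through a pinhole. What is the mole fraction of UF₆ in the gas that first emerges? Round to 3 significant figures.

0.501

Each component's effusion rate ∝ (its partial pressure)·(1/√M) ∝ n_i/√M_i.
Mole fraction of UF₆ in the effusate = (n_UF₆/√M_UF₆) / (n_UF₆/√M_UF₆ + n_Xe/√M_Xe)
= (4.56/√352.02) / (4.56/√352.02 + 2.77/√131.29) = 0.2430/(0.2430 + 0.2417) = 0.501.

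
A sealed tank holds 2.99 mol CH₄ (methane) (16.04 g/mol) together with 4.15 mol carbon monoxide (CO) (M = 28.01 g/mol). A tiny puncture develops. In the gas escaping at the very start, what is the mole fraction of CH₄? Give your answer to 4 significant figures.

0.4877

Rate_i ∝ x_i/√M_i (Graham's law weighted by mole fraction), so the effusate composition follows n_i/√M_i.
x_CH₄(eff) = (n_CH₄/√M_CH₄) / (n_CH₄/√M_CH₄ + n_CO/√M_CO)
= (2.99/√16.04) / (2.99/√16.04 + 4.15/√28.01) = 0.7466/(0.7466 + 0.7841) = 0.4877.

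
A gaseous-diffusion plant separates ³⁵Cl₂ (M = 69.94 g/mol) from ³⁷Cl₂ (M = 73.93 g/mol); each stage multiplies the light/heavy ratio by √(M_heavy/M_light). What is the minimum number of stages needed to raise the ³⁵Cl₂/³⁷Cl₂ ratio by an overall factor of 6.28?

Single-stage factor α = √(73.93/69.94), so ln α = ½ ln(1.05705) = 0.02774.
Need α^N ≥ 6.28 ⇒ N ≥ ln(6.28) / ln α = 1.837 / 0.02774 = 66.23.
Rounding up, N = 67 stages.

67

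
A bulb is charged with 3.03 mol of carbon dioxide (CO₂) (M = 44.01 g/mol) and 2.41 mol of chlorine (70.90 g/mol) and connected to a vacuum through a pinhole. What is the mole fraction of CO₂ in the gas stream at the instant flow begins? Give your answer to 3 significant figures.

Rate_i ∝ x_i/√M_i (Graham's law weighted by mole fraction), so the effusate composition follows n_i/√M_i.
So x_CO₂ in the escaping gas = (n_CO₂/√M_CO₂) / Σ(n_i/√M_i)
= (3.03/√44.01) / (3.03/√44.01 + 2.41/√70.90) = 0.4567/(0.4567 + 0.2862) = 0.615.

0.615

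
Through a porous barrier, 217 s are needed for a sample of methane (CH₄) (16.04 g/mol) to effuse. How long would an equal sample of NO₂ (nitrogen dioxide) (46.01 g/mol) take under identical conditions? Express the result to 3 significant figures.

Using Graham's law: t_NO₂/t_CH₄ = √(M_NO₂/M_CH₄) = √(46.01/16.04) = √2.868 = 1.694.
So the time for NO₂ is 217 × 1.694 = 368 s.

368 s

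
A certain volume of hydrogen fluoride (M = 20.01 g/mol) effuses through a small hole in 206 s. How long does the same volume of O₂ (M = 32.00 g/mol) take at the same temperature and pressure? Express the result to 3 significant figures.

261 s

By Graham's law, t_O₂/t_HF = √(M_O₂/M_HF) = √(32.00/20.01) = √1.599 = 1.265.
So the time for O₂ is 206 × 1.265 = 261 s.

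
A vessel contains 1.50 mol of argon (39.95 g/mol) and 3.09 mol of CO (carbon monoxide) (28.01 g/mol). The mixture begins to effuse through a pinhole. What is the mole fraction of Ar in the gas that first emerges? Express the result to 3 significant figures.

Effusion rate of each component ∝ n_i/√M_i (partial pressure × 1/√M).
Mole fraction of Ar in the effusate = (n_Ar/√M_Ar) / (n_Ar/√M_Ar + n_CO/√M_CO)
= (1.50/√39.95) / (1.50/√39.95 + 3.09/√28.01) = 0.2373/(0.2373 + 0.5839) = 0.289.

0.289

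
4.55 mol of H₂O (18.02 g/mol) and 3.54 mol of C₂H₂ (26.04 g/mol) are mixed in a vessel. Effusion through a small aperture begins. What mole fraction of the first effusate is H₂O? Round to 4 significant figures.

Effusion rate of each component ∝ n_i/√M_i (partial pressure × 1/√M).
x_H₂O(eff) = (n_H₂O/√M_H₂O) / (n_H₂O/√M_H₂O + n_C₂H₂/√M_C₂H₂)
= (4.55/√18.02) / (4.55/√18.02 + 3.54/√26.04) = 1.072/(1.072 + 0.6937) = 0.6071.

0.6071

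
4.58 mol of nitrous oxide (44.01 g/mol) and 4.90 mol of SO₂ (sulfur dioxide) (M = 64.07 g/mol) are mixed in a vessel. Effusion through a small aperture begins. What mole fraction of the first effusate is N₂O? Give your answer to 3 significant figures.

0.530

Effusion rate of each component ∝ n_i/√M_i (partial pressure × 1/√M).
So x_N₂O in the escaping gas = (n_N₂O/√M_N₂O) / Σ(n_i/√M_i)
= (4.58/√44.01) / (4.58/√44.01 + 4.90/√64.07) = 0.6904/(0.6904 + 0.6122) = 0.530.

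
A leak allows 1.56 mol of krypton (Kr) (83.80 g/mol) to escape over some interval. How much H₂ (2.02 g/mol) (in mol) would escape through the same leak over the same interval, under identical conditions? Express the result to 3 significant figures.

Graham's law gives rate_H₂/rate_Kr = √(M_Kr/M_H₂) = √(83.80/2.02) = √41.49 = 6.441.
So the amount for H₂ is 1.56 × 6.441 = 10.0 mol.

10.0 mol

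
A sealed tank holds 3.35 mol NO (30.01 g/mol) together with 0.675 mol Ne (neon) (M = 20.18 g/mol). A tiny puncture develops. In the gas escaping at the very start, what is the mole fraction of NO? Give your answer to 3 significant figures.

0.803

The effusion rate of species i is ∝ p_i/√M_i ∝ n_i/√M_i.
Mole fraction of NO in the effusate = (n_NO/√M_NO) / (n_NO/√M_NO + n_Ne/√M_Ne)
= (3.35/√30.01) / (3.35/√30.01 + 0.675/√20.18) = 0.6115/(0.6115 + 0.1503) = 0.803.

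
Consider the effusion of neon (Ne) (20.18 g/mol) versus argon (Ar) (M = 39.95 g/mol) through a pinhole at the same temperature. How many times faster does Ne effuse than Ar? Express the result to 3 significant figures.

By Graham's law, rate_Ne/rate_Ar = √(M_Ar/M_Ne) = √(39.95/20.18) = √1.980 = 1.41.

1.41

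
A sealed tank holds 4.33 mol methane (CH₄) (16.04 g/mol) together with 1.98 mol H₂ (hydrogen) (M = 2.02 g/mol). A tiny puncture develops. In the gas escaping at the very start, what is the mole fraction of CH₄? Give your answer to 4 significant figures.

The effusion rate of species i is ∝ p_i/√M_i ∝ n_i/√M_i.
So x_CH₄ in the escaping gas = (n_CH₄/√M_CH₄) / Σ(n_i/√M_i)
= (4.33/√16.04) / (4.33/√16.04 + 1.98/√2.02) = 1.081/(1.081 + 1.393) = 0.4370.

0.4370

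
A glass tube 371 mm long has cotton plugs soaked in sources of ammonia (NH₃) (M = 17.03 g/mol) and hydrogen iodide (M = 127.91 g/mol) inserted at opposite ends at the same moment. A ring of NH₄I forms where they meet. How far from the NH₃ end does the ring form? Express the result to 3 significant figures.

The fronts meet when d_NH₃ + d_HI = L with d_NH₃/d_HI = √(M_HI/M_NH₃) (Graham's law). Here √(M_HI/M_NH₃) = √(127.91/17.03) = 2.741.
With d_NH₃ + d_HI = 371 mm, d_HI = 371/(1 + 2.741) = 99.18 mm.
d_NH₃ = 371 − 99.18 = 272 mm.

272 mm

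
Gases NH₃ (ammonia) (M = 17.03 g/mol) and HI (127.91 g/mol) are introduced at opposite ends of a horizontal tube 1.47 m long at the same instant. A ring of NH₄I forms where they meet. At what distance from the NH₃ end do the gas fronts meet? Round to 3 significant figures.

1.08 m

Distances travelled in equal time are proportional to diffusion rates, so d_NH₃/d_HI = √(M_HI/M_NH₃) = √(127.91/17.03) = 2.741.
With d_NH₃ + d_HI = 1.47 m, d_HI = 1.47/(1 + 2.741) = 0.3930 m.
d_NH₃ = 1.47 − 0.3930 = 1.08 m.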